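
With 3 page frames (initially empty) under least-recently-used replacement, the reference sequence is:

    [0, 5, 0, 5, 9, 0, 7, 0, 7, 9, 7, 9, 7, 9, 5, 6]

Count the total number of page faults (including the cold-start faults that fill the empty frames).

0 → miss, frames [0]
5 → miss, frames [0, 5]
0 → hit
5 → hit
9 → miss, frames [0, 5, 9]
0 → hit
7 → miss, evict 5, frames [9, 0, 7]
0 → hit
7 → hit
9 → hit
7 → hit
9 → hit
7 → hit
9 → hit
5 → miss, evict 0, frames [7, 9, 5]
6 → miss, evict 7, frames [9, 5, 6]
Page faults: 6.

6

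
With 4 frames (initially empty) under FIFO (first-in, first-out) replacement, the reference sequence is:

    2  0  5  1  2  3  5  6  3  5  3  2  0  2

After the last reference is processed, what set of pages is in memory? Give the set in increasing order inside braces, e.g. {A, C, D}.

{0, 2, 3, 6}

2 → fault, frames (2)
0 → fault, frames (2 0)
5 → fault, frames (2 0 5)
1 → fault, frames (2 0 5 1)
2 → hit
3 → fault, evict 2, frames (0 5 1 3)
5 → hit
6 → fault, evict 0, frames (5 1 3 6)
3 → hit
5 → hit
3 → hit
2 → fault, evict 5, frames (1 3 6 2)
0 → fault, evict 1, frames (3 6 2 0)
2 → hit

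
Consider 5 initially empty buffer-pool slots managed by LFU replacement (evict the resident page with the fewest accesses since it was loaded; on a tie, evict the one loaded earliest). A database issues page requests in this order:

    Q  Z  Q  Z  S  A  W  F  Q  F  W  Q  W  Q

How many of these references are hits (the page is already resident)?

8

Q → miss, frames (Q)
Z → miss, frames (Q Z)
Q → hit
Z → hit
S → miss, frames (Q Z S)
A → miss, frames (Q Z S A)
W → miss, frames (Q Z S A W)
F → miss, evict S, frames (Q Z A W F)
Q → hit
F → hit
W → hit
Q → hit
W → hit
Q → hit
Hits: 8.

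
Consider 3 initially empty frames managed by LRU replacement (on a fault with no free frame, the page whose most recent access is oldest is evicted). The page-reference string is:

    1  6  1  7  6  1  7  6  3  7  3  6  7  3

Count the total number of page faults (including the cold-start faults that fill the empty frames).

4

1 -> miss, frames [1]
6 -> miss, frames [1, 6]
1 -> hit
7 -> miss, frames [6, 1, 7]
6 -> hit
1 -> hit
7 -> hit
6 -> hit
3 -> miss, evict 1, frames [7, 6, 3]
7 -> hit
3 -> hit
6 -> hit
7 -> hit
3 -> hit
Page faults: 4.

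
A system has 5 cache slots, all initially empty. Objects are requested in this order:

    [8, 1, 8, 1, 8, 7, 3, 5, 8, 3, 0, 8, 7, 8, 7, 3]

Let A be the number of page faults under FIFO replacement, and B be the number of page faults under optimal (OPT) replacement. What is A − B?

1

Under FIFO: F F . . . F F F . . F F . . . . → 7 faults.
Under OPT: F F . . . F F F . . F . . . . . → 6 faults.
A − B = 7 − 6 = 1.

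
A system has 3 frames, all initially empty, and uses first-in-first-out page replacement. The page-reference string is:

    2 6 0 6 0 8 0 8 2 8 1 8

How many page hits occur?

2 -> fault, frames {2}
6 -> fault, frames {2,6}
0 -> fault, frames {2,6,0}
6 -> hit
0 -> hit
8 -> fault, evict 2, frames {6,0,8}
0 -> hit
8 -> hit
2 -> fault, evict 6, frames {0,8,2}
8 -> hit
1 -> fault, evict 0, frames {8,2,1}
8 -> hit
Hits: 6.

6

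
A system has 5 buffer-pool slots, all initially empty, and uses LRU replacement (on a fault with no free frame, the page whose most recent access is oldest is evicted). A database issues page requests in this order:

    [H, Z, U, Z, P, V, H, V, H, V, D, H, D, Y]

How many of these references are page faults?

7

H -> miss, frames (H)
Z -> miss, frames (H Z)
U -> miss, frames (H Z U)
Z -> hit
P -> miss, frames (H U Z P)
V -> miss, frames (H U Z P V)
H -> hit
V -> hit
H -> hit
V -> hit
D -> miss, evict U, frames (Z P H V D)
H -> hit
D -> hit
Y -> miss, evict Z, frames (P V H D Y)
Page faults: 7.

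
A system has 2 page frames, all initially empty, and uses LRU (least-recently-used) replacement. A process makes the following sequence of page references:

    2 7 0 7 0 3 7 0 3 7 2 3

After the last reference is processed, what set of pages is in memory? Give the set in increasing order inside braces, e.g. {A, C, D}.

{2, 3}

2 -> fault, frames {2}
7 -> fault, frames {2,7}
0 -> fault, evict 2, frames {7,0}
7 -> hit
0 -> hit
3 -> fault, evict 7, frames {0,3}
7 -> fault, evict 0, frames {3,7}
0 -> fault, evict 3, frames {7,0}
3 -> fault, evict 7, frames {0,3}
7 -> fault, evict 0, frames {3,7}
2 -> fault, evict 3, frames {7,2}
3 -> fault, evict 7, frames {2,3}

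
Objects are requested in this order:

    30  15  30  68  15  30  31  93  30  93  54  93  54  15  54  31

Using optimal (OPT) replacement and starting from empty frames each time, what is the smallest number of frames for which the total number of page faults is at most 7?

3

f=1: 16 faults
f=2: 9 faults
f=3: 7 faults
f=4: 6 faults
f=5: 6 faults
f=6: 6 faults
Smallest f with faults ≤ 7 is 3.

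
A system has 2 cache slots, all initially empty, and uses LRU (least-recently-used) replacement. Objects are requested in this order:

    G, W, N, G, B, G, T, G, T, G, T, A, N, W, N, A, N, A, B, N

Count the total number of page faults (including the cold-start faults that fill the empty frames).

G: fault, frames [G]
W: fault, frames [G, W]
N: fault, evict G, frames [W, N]
G: fault, evict W, frames [N, G]
B: fault, evict N, frames [G, B]
G: hit
T: fault, evict B, frames [G, T]
G: hit
T: hit
G: hit
T: hit
A: fault, evict G, frames [T, A]
N: fault, evict T, frames [A, N]
W: fault, evict A, frames [N, W]
N: hit
A: fault, evict W, frames [N, A]
N: hit
A: hit
B: fault, evict N, frames [A, B]
N: fault, evict A, frames [B, N]
Page faults: 12.

12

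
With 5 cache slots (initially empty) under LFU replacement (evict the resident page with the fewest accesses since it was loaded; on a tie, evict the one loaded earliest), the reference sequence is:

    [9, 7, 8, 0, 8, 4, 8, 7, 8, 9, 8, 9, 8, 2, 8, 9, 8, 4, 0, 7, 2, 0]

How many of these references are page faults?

9

9 → miss, frames {9}
7 → miss, frames {9,7}
8 → miss, frames {9,7,8}
0 → miss, frames {9,7,8,0}
8 → hit
4 → miss, frames {9,7,8,0,4}
8 → hit
7 → hit
8 → hit
9 → hit
8 → hit
9 → hit
8 → hit
2 → miss, evict 0, frames {9,7,8,4,2}
8 → hit
9 → hit
8 → hit
4 → hit
0 → miss, evict 2, frames {9,7,8,4,0}
7 → hit
2 → miss, evict 0, frames {9,7,8,4,2}
0 → miss, evict 2, frames {9,7,8,4,0}
Page faults: 9.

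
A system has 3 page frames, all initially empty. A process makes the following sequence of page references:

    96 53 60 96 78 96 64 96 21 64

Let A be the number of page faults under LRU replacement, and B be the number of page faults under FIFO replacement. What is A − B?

-1

Under LRU: F F F . F . F . F . → 6 faults.
Under FIFO: F F F . F F F . F . → 7 faults.
A − B = 6 − 7 = -1.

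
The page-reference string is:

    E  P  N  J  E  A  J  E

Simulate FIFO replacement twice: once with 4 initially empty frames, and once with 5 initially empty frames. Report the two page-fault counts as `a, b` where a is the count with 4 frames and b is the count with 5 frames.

4 frames: F F F F . F . F → 6 faults.
5 frames: F F F F . F . . → 5 faults.
5 < 6: adding a frame reduced faults, as is typical.

6, 5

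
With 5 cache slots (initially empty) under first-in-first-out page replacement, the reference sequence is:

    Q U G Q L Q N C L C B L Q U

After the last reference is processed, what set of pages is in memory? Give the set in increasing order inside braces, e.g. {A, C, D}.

Q → fault, frames {Q}
U → fault, frames {Q,U}
G → fault, frames {Q,U,G}
Q → hit
L → fault, frames {Q,U,G,L}
Q → hit
N → fault, frames {Q,U,G,L,N}
C → fault, evict Q, frames {U,G,L,N,C}
L → hit
C → hit
B → fault, evict U, frames {G,L,N,C,B}
L → hit
Q → fault, evict G, frames {L,N,C,B,Q}
U → fault, evict L, frames {N,C,B,Q,U}

{B, C, N, Q, U}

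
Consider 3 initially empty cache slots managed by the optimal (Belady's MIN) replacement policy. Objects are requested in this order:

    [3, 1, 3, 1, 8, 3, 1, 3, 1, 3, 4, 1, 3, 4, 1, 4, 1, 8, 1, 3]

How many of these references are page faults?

5

3: miss, frames [3]
1: miss, frames [3, 1]
3: hit
1: hit
8: miss, frames [3, 1, 8]
3: hit
1: hit
3: hit
1: hit
3: hit
4: miss, evict 8, frames [3, 1, 4]
1: hit
3: hit
4: hit
1: hit
4: hit
1: hit
8: miss, evict 4, frames [3, 1, 8]
1: hit
3: hit
Page faults: 5.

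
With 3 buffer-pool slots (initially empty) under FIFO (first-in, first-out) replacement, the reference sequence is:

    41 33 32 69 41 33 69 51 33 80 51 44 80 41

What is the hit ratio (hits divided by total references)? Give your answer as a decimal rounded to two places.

41 → fault, frames (41)
33 → fault, frames (41 33)
32 → fault, frames (41 33 32)
69 → fault, evict 41, frames (33 32 69)
41 → fault, evict 33, frames (32 69 41)
33 → fault, evict 32, frames (69 41 33)
69 → hit
51 → fault, evict 69, frames (41 33 51)
33 → hit
80 → fault, evict 41, frames (33 51 80)
51 → hit
44 → fault, evict 33, frames (51 80 44)
80 → hit
41 → fault, evict 51, frames (80 44 41)
Hits: 4 of 14 references → 4/14 = 0.2857.

0.29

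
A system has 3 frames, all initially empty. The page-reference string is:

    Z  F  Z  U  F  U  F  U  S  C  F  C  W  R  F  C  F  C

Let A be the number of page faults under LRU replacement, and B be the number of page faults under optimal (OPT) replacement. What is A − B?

3

Under LRU: F F . F . . . . F F F . F F F F . . → 10 faults.
Under OPT: F F . F . . . . F F . . F F . . . . → 7 faults.
A − B = 10 − 7 = 3.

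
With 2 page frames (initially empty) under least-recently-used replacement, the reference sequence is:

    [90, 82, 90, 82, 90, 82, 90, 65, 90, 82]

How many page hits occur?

6

90 → fault, frames {90}
82 → fault, frames {90,82}
90 → hit
82 → hit
90 → hit
82 → hit
90 → hit
65 → fault, evict 82, frames {90,65}
90 → hit
82 → fault, evict 65, frames {90,82}
Hits: 6.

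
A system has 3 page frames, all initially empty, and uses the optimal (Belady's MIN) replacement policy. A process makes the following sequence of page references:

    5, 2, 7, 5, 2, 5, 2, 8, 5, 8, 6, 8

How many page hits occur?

5: miss, frames {5}
2: miss, frames {5,2}
7: miss, frames {5,2,7}
5: hit
2: hit
5: hit
2: hit
8: miss, evict 7, frames {5,2,8}
5: hit
8: hit
6: miss, evict 2, frames {5,8,6}
8: hit
Hits: 7.

7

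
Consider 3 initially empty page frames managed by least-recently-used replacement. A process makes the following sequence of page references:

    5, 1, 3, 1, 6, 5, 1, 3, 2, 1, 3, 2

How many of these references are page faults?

7

5 → miss, frames [5]
1 → miss, frames [5, 1]
3 → miss, frames [5, 1, 3]
1 → hit
6 → miss, evict 5, frames [3, 1, 6]
5 → miss, evict 3, frames [1, 6, 5]
1 → hit
3 → miss, evict 6, frames [5, 1, 3]
2 → miss, evict 5, frames [1, 3, 2]
1 → hit
3 → hit
2 → hit
Page faults: 7.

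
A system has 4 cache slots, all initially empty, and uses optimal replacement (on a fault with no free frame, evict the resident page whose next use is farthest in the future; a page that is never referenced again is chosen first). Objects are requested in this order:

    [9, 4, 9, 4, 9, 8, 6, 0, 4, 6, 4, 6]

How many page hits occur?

7

9 -> miss, frames {9}
4 -> miss, frames {9,4}
9 -> hit
4 -> hit
9 -> hit
8 -> miss, frames {9,4,8}
6 -> miss, frames {9,4,8,6}
0 -> miss, evict 8, frames {9,4,6,0}
4 -> hit
6 -> hit
4 -> hit
6 -> hit
Hits: 7.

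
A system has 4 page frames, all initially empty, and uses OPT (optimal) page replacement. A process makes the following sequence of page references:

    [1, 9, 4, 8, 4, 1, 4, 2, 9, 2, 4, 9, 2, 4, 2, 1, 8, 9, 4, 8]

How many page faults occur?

1 → miss, frames (1)
9 → miss, frames (1 9)
4 → miss, frames (1 9 4)
8 → miss, frames (1 9 4 8)
4 → hit
1 → hit
4 → hit
2 → miss, evict 8, frames (1 9 4 2)
9 → hit
2 → hit
4 → hit
9 → hit
2 → hit
4 → hit
2 → hit
1 → hit
8 → miss, evict 2, frames (1 9 4 8)
9 → hit
4 → hit
8 → hit
Page faults: 6.

6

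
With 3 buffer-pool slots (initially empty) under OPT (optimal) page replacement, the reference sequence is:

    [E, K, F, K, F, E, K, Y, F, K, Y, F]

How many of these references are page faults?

4

E -> miss, frames (E)
K -> miss, frames (E K)
F -> miss, frames (E K F)
K -> hit
F -> hit
E -> hit
K -> hit
Y -> miss, evict E, frames (K F Y)
F -> hit
K -> hit
Y -> hit
F -> hit
Page faults: 4.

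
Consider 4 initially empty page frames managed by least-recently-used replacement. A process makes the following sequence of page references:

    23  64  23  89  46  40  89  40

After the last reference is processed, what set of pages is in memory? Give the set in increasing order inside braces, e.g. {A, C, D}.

{23, 40, 46, 89}

23 -> fault, frames {23}
64 -> fault, frames {23,64}
23 -> hit
89 -> fault, frames {64,23,89}
46 -> fault, frames {64,23,89,46}
40 -> fault, evict 64, frames {23,89,46,40}
89 -> hit
40 -> hit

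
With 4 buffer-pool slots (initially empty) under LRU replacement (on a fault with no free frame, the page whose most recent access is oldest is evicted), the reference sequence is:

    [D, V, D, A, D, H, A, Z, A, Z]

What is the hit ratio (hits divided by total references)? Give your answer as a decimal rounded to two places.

0.50

D -> miss, frames [D]
V -> miss, frames [D, V]
D -> hit
A -> miss, frames [V, D, A]
D -> hit
H -> miss, frames [V, A, D, H]
A -> hit
Z -> miss, evict V, frames [D, H, A, Z]
A -> hit
Z -> hit
Hits: 5 of 10 references → 5/10 = 0.5000.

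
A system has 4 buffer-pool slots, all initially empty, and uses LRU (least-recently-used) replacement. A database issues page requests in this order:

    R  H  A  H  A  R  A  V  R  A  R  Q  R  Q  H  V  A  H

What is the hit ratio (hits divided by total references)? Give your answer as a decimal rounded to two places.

R → fault, frames [R]
H → fault, frames [R, H]
A → fault, frames [R, H, A]
H → hit
A → hit
R → hit
A → hit
V → fault, frames [H, R, A, V]
R → hit
A → hit
R → hit
Q → fault, evict H, frames [V, A, R, Q]
R → hit
Q → hit
H → fault, evict V, frames [A, R, Q, H]
V → fault, evict A, frames [R, Q, H, V]
A → fault, evict R, frames [Q, H, V, A]
H → hit
Hits: 10 of 18 references → 10/18 = 0.5556.

0.56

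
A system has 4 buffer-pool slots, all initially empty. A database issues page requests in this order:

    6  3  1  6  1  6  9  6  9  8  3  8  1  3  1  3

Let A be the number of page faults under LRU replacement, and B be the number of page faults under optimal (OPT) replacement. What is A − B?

2

Under LRU: F F F . . . F . . F F . F . . . → 7 faults.
Under OPT: F F F . . . F . . F . . . . . . → 5 faults.
A − B = 7 − 5 = 2.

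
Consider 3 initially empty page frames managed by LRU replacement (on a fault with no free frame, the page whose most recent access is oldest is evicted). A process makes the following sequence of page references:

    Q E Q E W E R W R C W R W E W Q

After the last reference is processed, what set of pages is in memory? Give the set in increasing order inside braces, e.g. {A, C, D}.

{E, Q, W}

Q → miss, frames [Q]
E → miss, frames [Q, E]
Q → hit
E → hit
W → miss, frames [Q, E, W]
E → hit
R → miss, evict Q, frames [W, E, R]
W → hit
R → hit
C → miss, evict E, frames [W, R, C]
W → hit
R → hit
W → hit
E → miss, evict C, frames [R, W, E]
W → hit
Q → miss, evict R, frames [E, W, Q]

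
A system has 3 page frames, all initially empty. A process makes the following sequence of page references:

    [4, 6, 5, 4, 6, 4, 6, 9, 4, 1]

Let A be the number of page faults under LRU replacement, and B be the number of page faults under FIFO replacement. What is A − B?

-1

Under LRU: F F F . . . . F . F → 5 faults.
Under FIFO: F F F . . . . F F F → 6 faults.
A − B = 5 − 6 = -1.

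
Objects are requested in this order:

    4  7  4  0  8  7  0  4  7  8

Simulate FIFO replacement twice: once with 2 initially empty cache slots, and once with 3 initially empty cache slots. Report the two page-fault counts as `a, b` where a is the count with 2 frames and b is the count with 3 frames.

2 frames: F F . F F F F F F F → 9 faults.
3 frames: F F . F F . . F F . → 6 faults.
6 < 9: adding a frame reduced faults, as is typical.

9, 6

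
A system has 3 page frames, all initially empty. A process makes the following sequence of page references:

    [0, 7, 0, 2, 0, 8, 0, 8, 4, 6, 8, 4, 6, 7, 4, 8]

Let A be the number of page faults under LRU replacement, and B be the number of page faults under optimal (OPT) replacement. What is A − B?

Under LRU: F F . F . F . . F F . . . F . F → 8 faults.
Under OPT: F F . F . F . . F F . . . F . . → 7 faults.
A − B = 8 − 7 = 1.

1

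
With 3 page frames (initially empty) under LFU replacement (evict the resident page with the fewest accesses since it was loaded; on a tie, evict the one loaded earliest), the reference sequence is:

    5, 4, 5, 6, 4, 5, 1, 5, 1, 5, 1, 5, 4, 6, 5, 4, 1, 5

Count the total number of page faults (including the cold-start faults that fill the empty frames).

5 → miss, frames (5)
4 → miss, frames (5 4)
5 → hit
6 → miss, frames (5 4 6)
4 → hit
5 → hit
1 → miss, evict 6, frames (5 4 1)
5 → hit
1 → hit
5 → hit
1 → hit
5 → hit
4 → hit
6 → miss, evict 4, frames (5 1 6)
5 → hit
4 → miss, evict 6, frames (5 1 4)
1 → hit
5 → hit
Page faults: 6.

6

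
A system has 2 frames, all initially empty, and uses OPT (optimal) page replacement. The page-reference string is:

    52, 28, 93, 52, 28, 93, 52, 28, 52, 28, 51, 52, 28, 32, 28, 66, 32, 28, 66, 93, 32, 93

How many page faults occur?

12

52: fault, frames [52]
28: fault, frames [52, 28]
93: fault, evict 28, frames [52, 93]
52: hit
28: fault, evict 52, frames [93, 28]
93: hit
52: fault, evict 93, frames [28, 52]
28: hit
52: hit
28: hit
51: fault, evict 28, frames [52, 51]
52: hit
28: fault, evict 51, frames [52, 28]
32: fault, evict 52, frames [28, 32]
28: hit
66: fault, evict 28, frames [32, 66]
32: hit
28: fault, evict 32, frames [66, 28]
66: hit
93: fault, evict 28, frames [66, 93]
32: fault, evict 66, frames [93, 32]
93: hit
Page faults: 12.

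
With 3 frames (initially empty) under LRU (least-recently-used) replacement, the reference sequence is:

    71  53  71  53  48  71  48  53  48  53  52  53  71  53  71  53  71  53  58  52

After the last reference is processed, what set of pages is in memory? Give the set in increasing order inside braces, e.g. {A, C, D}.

{52, 53, 58}

71 → miss, frames [71]
53 → miss, frames [71, 53]
71 → hit
53 → hit
48 → miss, frames [71, 53, 48]
71 → hit
48 → hit
53 → hit
48 → hit
53 → hit
52 → miss, evict 71, frames [48, 53, 52]
53 → hit
71 → miss, evict 48, frames [52, 53, 71]
53 → hit
71 → hit
53 → hit
71 → hit
53 → hit
58 → miss, evict 52, frames [71, 53, 58]
52 → miss, evict 71, frames [53, 58, 52]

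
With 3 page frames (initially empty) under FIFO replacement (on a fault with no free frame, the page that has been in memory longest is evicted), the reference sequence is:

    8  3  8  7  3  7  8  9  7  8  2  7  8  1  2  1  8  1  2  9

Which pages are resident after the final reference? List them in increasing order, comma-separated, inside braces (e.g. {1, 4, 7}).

{2, 8, 9}

8 → fault, frames [8]
3 → fault, frames [8, 3]
8 → hit
7 → fault, frames [8, 3, 7]
3 → hit
7 → hit
8 → hit
9 → fault, evict 8, frames [3, 7, 9]
7 → hit
8 → fault, evict 3, frames [7, 9, 8]
2 → fault, evict 7, frames [9, 8, 2]
7 → fault, evict 9, frames [8, 2, 7]
8 → hit
1 → fault, evict 8, frames [2, 7, 1]
2 → hit
1 → hit
8 → fault, evict 2, frames [7, 1, 8]
1 → hit
2 → fault, evict 7, frames [1, 8, 2]
9 → fault, evict 1, frames [8, 2, 9]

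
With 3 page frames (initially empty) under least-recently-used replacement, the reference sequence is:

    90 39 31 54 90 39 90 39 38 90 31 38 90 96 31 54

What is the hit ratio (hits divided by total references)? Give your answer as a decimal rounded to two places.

90 -> miss, frames {90}
39 -> miss, frames {90,39}
31 -> miss, frames {90,39,31}
54 -> miss, evict 90, frames {39,31,54}
90 -> miss, evict 39, frames {31,54,90}
39 -> miss, evict 31, frames {54,90,39}
90 -> hit
39 -> hit
38 -> miss, evict 54, frames {90,39,38}
90 -> hit
31 -> miss, evict 39, frames {38,90,31}
38 -> hit
90 -> hit
96 -> miss, evict 31, frames {38,90,96}
31 -> miss, evict 38, frames {90,96,31}
54 -> miss, evict 90, frames {96,31,54}
Hits: 5 of 16 references → 5/16 = 0.3125.

0.31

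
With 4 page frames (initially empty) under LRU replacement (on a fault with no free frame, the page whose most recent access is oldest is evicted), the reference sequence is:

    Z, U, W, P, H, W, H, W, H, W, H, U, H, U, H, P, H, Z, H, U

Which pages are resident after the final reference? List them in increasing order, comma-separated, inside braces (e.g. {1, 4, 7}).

Z → fault, frames (Z)
U → fault, frames (Z U)
W → fault, frames (Z U W)
P → fault, frames (Z U W P)
H → fault, evict Z, frames (U W P H)
W → hit
H → hit
W → hit
H → hit
W → hit
H → hit
U → hit
H → hit
U → hit
H → hit
P → hit
H → hit
Z → fault, evict W, frames (U P H Z)
H → hit
U → hit

{H, P, U, Z}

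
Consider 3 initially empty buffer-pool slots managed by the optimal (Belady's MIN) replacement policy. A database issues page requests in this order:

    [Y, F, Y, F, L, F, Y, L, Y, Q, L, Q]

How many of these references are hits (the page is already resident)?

8

Y → miss, frames [Y]
F → miss, frames [Y, F]
Y → hit
F → hit
L → miss, frames [Y, F, L]
F → hit
Y → hit
L → hit
Y → hit
Q → miss, evict F, frames [Y, L, Q]
L → hit
Q → hit
Hits: 8.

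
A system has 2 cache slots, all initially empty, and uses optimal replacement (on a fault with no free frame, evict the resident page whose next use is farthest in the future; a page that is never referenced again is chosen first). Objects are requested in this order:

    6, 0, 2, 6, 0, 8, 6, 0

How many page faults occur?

6

6: fault, frames (6)
0: fault, frames (6 0)
2: fault, evict 0, frames (6 2)
6: hit
0: fault, evict 2, frames (6 0)
8: fault, evict 0, frames (6 8)
6: hit
0: fault, evict 8, frames (6 0)
Page faults: 6.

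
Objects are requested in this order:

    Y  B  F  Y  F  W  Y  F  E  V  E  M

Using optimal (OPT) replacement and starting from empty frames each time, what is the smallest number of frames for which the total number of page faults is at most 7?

f=1: 12 faults
f=2: 8 faults
f=3: 7 faults
f=4: 7 faults
f=5: 7 faults
f=6: 7 faults
f=7: 7 faults
Smallest f with faults ≤ 7 is 3.

3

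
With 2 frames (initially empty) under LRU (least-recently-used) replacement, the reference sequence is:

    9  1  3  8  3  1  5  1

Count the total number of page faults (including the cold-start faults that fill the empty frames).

6

9 → miss, frames {9}
1 → miss, frames {9,1}
3 → miss, evict 9, frames {1,3}
8 → miss, evict 1, frames {3,8}
3 → hit
1 → miss, evict 8, frames {3,1}
5 → miss, evict 3, frames {1,5}
1 → hit
Page faults: 6.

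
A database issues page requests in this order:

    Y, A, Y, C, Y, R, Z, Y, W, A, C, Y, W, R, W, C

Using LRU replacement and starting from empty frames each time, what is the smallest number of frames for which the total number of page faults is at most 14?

2

f=1: 16 faults
f=2: 13 faults
f=3: 12 faults
f=4: 9 faults
f=5: 9 faults
f=6: 6 faults
Smallest f with faults ≤ 14 is 2.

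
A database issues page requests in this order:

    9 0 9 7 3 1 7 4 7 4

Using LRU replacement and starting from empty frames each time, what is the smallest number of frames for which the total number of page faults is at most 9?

f=1: 10 faults
f=2: 7 faults
f=3: 6 faults
f=4: 6 faults
f=5: 6 faults
f=6: 6 faults
Smallest f with faults ≤ 9 is 2.

2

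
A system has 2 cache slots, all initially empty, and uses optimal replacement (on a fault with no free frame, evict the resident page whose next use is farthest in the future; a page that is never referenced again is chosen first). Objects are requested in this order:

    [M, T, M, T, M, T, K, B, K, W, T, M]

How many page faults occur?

7

M → fault, frames {M}
T → fault, frames {M,T}
M → hit
T → hit
M → hit
T → hit
K → fault, evict M, frames {T,K}
B → fault, evict T, frames {K,B}
K → hit
W → fault, evict B, frames {K,W}
T → fault, evict W, frames {K,T}
M → fault, evict T, frames {K,M}
Page faults: 7.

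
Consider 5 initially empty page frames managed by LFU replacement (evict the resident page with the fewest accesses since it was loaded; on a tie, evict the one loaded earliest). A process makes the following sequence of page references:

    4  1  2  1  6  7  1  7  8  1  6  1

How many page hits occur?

6

4 -> fault, frames [4]
1 -> fault, frames [4, 1]
2 -> fault, frames [4, 1, 2]
1 -> hit
6 -> fault, frames [4, 1, 2, 6]
7 -> fault, frames [4, 1, 2, 6, 7]
1 -> hit
7 -> hit
8 -> fault, evict 4, frames [1, 2, 6, 7, 8]
1 -> hit
6 -> hit
1 -> hit
Hits: 6.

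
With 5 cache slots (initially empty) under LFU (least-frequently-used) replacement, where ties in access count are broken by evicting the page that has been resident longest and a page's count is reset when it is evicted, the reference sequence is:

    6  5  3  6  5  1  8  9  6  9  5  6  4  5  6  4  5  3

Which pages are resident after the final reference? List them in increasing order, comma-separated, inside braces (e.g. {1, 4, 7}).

{3, 4, 5, 6, 9}

6: miss, frames (6)
5: miss, frames (6 5)
3: miss, frames (6 5 3)
6: hit
5: hit
1: miss, frames (6 5 3 1)
8: miss, frames (6 5 3 1 8)
9: miss, evict 3, frames (6 5 1 8 9)
6: hit
9: hit
5: hit
6: hit
4: miss, evict 1, frames (6 5 8 9 4)
5: hit
6: hit
4: hit
5: hit
3: miss, evict 8, frames (6 5 9 4 3)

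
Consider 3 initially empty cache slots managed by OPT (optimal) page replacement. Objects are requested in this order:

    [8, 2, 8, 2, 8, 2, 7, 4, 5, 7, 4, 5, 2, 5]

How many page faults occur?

6

8 → miss, frames {8}
2 → miss, frames {8,2}
8 → hit
2 → hit
8 → hit
2 → hit
7 → miss, frames {8,2,7}
4 → miss, evict 8, frames {2,7,4}
5 → miss, evict 2, frames {7,4,5}
7 → hit
4 → hit
5 → hit
2 → miss, evict 4, frames {7,5,2}
5 → hit
Page faults: 6.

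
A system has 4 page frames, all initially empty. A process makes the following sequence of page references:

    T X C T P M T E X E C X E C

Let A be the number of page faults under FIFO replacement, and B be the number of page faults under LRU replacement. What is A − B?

1

Under FIFO: F F F . F F F F F . F . . . → 9 faults.
Under LRU: F F F . F F . F F . F . . . → 8 faults.
A − B = 9 − 8 = 1.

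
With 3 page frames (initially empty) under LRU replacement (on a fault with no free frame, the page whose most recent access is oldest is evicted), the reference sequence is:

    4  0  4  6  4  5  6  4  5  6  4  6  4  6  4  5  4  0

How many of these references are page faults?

5

4 -> miss, frames (4)
0 -> miss, frames (4 0)
4 -> hit
6 -> miss, frames (0 4 6)
4 -> hit
5 -> miss, evict 0, frames (6 4 5)
6 -> hit
4 -> hit
5 -> hit
6 -> hit
4 -> hit
6 -> hit
4 -> hit
6 -> hit
4 -> hit
5 -> hit
4 -> hit
0 -> miss, evict 6, frames (5 4 0)
Page faults: 5.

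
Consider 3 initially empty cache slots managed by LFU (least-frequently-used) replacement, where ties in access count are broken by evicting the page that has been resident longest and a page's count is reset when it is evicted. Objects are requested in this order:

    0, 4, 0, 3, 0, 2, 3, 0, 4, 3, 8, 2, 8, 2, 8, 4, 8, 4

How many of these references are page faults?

13

0 -> miss, frames [0]
4 -> miss, frames [0, 4]
0 -> hit
3 -> miss, frames [0, 4, 3]
0 -> hit
2 -> miss, evict 4, frames [0, 3, 2]
3 -> hit
0 -> hit
4 -> miss, evict 2, frames [0, 3, 4]
3 -> hit
8 -> miss, evict 4, frames [0, 3, 8]
2 -> miss, evict 8, frames [0, 3, 2]
8 -> miss, evict 2, frames [0, 3, 8]
2 -> miss, evict 8, frames [0, 3, 2]
8 -> miss, evict 2, frames [0, 3, 8]
4 -> miss, evict 8, frames [0, 3, 4]
8 -> miss, evict 4, frames [0, 3, 8]
4 -> miss, evict 8, frames [0, 3, 4]
Page faults: 13.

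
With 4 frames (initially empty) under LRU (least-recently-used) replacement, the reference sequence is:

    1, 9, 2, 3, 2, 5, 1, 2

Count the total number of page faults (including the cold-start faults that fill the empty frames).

6

1: miss, frames (1)
9: miss, frames (1 9)
2: miss, frames (1 9 2)
3: miss, frames (1 9 2 3)
2: hit
5: miss, evict 1, frames (9 3 2 5)
1: miss, evict 9, frames (3 2 5 1)
2: hit
Page faults: 6.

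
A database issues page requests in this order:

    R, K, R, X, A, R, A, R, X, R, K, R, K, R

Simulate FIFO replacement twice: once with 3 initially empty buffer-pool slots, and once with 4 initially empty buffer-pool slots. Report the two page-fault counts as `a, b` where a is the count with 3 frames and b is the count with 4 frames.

6, 4

3 frames: F F . F F F . . . . F . . . → 6 faults.
4 frames: F F . F F . . . . . . . . . → 4 faults.
4 < 6: adding a frame reduced faults, as is typical.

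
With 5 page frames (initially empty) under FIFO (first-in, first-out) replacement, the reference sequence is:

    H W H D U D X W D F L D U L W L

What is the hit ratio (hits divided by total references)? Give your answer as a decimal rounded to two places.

0.50

H → fault, frames (H)
W → fault, frames (H W)
H → hit
D → fault, frames (H W D)
U → fault, frames (H W D U)
D → hit
X → fault, frames (H W D U X)
W → hit
D → hit
F → fault, evict H, frames (W D U X F)
L → fault, evict W, frames (D U X F L)
D → hit
U → hit
L → hit
W → fault, evict D, frames (U X F L W)
L → hit
Hits: 8 of 16 references → 8/16 = 0.5000.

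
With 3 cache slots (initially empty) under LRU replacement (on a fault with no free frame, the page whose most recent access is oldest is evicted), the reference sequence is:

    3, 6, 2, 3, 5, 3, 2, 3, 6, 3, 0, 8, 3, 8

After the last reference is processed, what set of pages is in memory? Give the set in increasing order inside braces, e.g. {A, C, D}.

3 -> fault, frames {3}
6 -> fault, frames {3,6}
2 -> fault, frames {3,6,2}
3 -> hit
5 -> fault, evict 6, frames {2,3,5}
3 -> hit
2 -> hit
3 -> hit
6 -> fault, evict 5, frames {2,3,6}
3 -> hit
0 -> fault, evict 2, frames {6,3,0}
8 -> fault, evict 6, frames {3,0,8}
3 -> hit
8 -> hit

{0, 3, 8}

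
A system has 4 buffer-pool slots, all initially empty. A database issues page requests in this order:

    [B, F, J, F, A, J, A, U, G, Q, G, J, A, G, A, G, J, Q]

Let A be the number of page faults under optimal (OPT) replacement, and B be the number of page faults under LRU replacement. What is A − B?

-2

Under OPT: F F F . F . . F F F . . . . . . . . → 7 faults.
Under LRU: F F F . F . . F F F . F F . . . . . → 9 faults.
A − B = 7 − 9 = -2.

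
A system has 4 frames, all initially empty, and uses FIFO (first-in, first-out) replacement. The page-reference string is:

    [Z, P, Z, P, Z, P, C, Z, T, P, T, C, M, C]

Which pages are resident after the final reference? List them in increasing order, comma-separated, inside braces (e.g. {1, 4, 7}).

{C, M, P, T}

Z: fault, frames (Z)
P: fault, frames (Z P)
Z: hit
P: hit
Z: hit
P: hit
C: fault, frames (Z P C)
Z: hit
T: fault, frames (Z P C T)
P: hit
T: hit
C: hit
M: fault, evict Z, frames (P C T M)
C: hit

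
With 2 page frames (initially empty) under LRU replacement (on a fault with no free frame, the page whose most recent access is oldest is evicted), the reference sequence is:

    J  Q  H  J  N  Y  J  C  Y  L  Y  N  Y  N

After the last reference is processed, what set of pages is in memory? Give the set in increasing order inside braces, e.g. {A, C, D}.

{N, Y}

J -> miss, frames {J}
Q -> miss, frames {J,Q}
H -> miss, evict J, frames {Q,H}
J -> miss, evict Q, frames {H,J}
N -> miss, evict H, frames {J,N}
Y -> miss, evict J, frames {N,Y}
J -> miss, evict N, frames {Y,J}
C -> miss, evict Y, frames {J,C}
Y -> miss, evict J, frames {C,Y}
L -> miss, evict C, frames {Y,L}
Y -> hit
N -> miss, evict L, frames {Y,N}
Y -> hit
N -> hit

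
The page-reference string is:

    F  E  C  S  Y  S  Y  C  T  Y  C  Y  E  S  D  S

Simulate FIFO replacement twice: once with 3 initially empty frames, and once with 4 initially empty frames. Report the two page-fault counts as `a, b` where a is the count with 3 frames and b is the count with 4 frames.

10, 9

3 frames: F F F F F . . . F . F . F F F . → 10 faults.
4 frames: F F F F F . . . F . . . F . F F → 9 faults.
9 < 10: adding a frame reduced faults, as is typical.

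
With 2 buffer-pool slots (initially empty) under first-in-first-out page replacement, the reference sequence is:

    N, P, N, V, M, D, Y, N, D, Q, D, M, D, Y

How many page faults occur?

N → fault, frames {N}
P → fault, frames {N,P}
N → hit
V → fault, evict N, frames {P,V}
M → fault, evict P, frames {V,M}
D → fault, evict V, frames {M,D}
Y → fault, evict M, frames {D,Y}
N → fault, evict D, frames {Y,N}
D → fault, evict Y, frames {N,D}
Q → fault, evict N, frames {D,Q}
D → hit
M → fault, evict D, frames {Q,M}
D → fault, evict Q, frames {M,D}
Y → fault, evict M, frames {D,Y}
Page faults: 12.

12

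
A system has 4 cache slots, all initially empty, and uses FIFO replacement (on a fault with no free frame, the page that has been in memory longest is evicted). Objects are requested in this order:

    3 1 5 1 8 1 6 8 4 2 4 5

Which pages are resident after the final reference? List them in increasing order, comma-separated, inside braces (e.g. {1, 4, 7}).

3 → miss, frames (3)
1 → miss, frames (3 1)
5 → miss, frames (3 1 5)
1 → hit
8 → miss, frames (3 1 5 8)
1 → hit
6 → miss, evict 3, frames (1 5 8 6)
8 → hit
4 → miss, evict 1, frames (5 8 6 4)
2 → miss, evict 5, frames (8 6 4 2)
4 → hit
5 → miss, evict 8, frames (6 4 2 5)

{2, 4, 5, 6}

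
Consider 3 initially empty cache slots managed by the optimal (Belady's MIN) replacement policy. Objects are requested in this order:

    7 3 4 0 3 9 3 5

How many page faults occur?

6

7: miss, frames {7}
3: miss, frames {7,3}
4: miss, frames {7,3,4}
0: miss, evict 4, frames {7,3,0}
3: hit
9: miss, evict 0, frames {7,3,9}
3: hit
5: miss, evict 9, frames {7,3,5}
Page faults: 6.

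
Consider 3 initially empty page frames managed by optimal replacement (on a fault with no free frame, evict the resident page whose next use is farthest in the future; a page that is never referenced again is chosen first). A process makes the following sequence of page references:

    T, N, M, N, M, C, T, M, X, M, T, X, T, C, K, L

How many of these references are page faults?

8

T → fault, frames (T)
N → fault, frames (T N)
M → fault, frames (T N M)
N → hit
M → hit
C → fault, evict N, frames (T M C)
T → hit
M → hit
X → fault, evict C, frames (T M X)
M → hit
T → hit
X → hit
T → hit
C → fault, evict X, frames (T M C)
K → fault, evict C, frames (T M K)
L → fault, evict K, frames (T M L)
Page faults: 8.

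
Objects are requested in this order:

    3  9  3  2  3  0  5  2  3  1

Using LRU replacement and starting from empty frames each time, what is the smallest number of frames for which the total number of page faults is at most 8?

2

f=1: 10 faults
f=2: 8 faults
f=3: 8 faults
f=4: 6 faults
f=5: 6 faults
f=6: 6 faults
Smallest f with faults ≤ 8 is 2.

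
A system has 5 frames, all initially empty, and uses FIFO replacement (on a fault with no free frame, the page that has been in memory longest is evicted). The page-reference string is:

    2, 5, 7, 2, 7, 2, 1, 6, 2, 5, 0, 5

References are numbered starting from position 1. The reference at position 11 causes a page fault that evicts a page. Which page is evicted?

2

pos 1: 2 -> miss, frames (2)
pos 2: 5 -> miss, frames (2 5)
pos 3: 7 -> miss, frames (2 5 7)
pos 4: 2 -> hit
pos 5: 7 -> hit
pos 6: 2 -> hit
pos 7: 1 -> miss, frames (2 5 7 1)
pos 8: 6 -> miss, frames (2 5 7 1 6)
pos 9: 2 -> hit
pos 10: 5 -> hit
pos 11: 0 -> miss, evict 2, frames (5 7 1 6 0)
At position 11, page 2 is evicted.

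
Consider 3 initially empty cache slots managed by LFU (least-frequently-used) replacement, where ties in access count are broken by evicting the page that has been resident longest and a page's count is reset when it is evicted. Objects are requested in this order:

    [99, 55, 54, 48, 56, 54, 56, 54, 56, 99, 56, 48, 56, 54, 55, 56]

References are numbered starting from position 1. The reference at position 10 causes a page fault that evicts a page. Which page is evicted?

48

pos 1: 99: fault, frames {99}
pos 2: 55: fault, frames {99,55}
pos 3: 54: fault, frames {99,55,54}
pos 4: 48: fault, evict 99, frames {55,54,48}
pos 5: 56: fault, evict 55, frames {54,48,56}
pos 6: 54: hit
pos 7: 56: hit
pos 8: 54: hit
pos 9: 56: hit
pos 10: 99: fault, evict 48, frames {54,56,99}
At position 10, page 48 is evicted.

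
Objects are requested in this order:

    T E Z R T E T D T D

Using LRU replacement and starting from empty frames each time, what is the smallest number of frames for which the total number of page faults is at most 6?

4

f=1: 10 faults
f=2: 7 faults
f=3: 7 faults
f=4: 5 faults
f=5: 5 faults
Smallest f with faults ≤ 6 is 4.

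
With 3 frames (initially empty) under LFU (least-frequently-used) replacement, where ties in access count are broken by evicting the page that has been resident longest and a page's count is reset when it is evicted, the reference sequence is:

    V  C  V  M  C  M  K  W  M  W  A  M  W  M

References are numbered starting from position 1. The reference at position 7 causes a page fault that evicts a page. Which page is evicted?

pos 1: V → fault, frames (V)
pos 2: C → fault, frames (V C)
pos 3: V → hit
pos 4: M → fault, frames (V C M)
pos 5: C → hit
pos 6: M → hit
pos 7: K → fault, evict V, frames (C M K)
At position 7, page V is evicted.

V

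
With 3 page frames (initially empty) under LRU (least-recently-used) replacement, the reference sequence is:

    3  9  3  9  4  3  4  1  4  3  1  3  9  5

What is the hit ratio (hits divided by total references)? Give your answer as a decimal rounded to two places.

3 → fault, frames [3]
9 → fault, frames [3, 9]
3 → hit
9 → hit
4 → fault, frames [3, 9, 4]
3 → hit
4 → hit
1 → fault, evict 9, frames [3, 4, 1]
4 → hit
3 → hit
1 → hit
3 → hit
9 → fault, evict 4, frames [1, 3, 9]
5 → fault, evict 1, frames [3, 9, 5]
Hits: 8 of 14 references → 8/14 = 0.5714.

0.57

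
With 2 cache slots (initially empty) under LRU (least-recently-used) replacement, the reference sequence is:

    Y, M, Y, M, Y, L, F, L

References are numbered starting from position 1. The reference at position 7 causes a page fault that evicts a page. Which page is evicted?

pos 1: Y: miss, frames [Y]
pos 2: M: miss, frames [Y, M]
pos 3: Y: hit
pos 4: M: hit
pos 5: Y: hit
pos 6: L: miss, evict M, frames [Y, L]
pos 7: F: miss, evict Y, frames [L, F]
At position 7, page Y is evicted.

Y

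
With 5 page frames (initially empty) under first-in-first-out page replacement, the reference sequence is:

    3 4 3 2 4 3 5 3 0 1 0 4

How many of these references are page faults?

3: fault, frames (3)
4: fault, frames (3 4)
3: hit
2: fault, frames (3 4 2)
4: hit
3: hit
5: fault, frames (3 4 2 5)
3: hit
0: fault, frames (3 4 2 5 0)
1: fault, evict 3, frames (4 2 5 0 1)
0: hit
4: hit
Page faults: 6.

6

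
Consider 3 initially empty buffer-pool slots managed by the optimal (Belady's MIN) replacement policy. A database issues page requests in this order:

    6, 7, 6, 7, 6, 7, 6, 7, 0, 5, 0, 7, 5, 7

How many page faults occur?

6: miss, frames [6]
7: miss, frames [6, 7]
6: hit
7: hit
6: hit
7: hit
6: hit
7: hit
0: miss, frames [6, 7, 0]
5: miss, evict 6, frames [7, 0, 5]
0: hit
7: hit
5: hit
7: hit
Page faults: 4.

4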